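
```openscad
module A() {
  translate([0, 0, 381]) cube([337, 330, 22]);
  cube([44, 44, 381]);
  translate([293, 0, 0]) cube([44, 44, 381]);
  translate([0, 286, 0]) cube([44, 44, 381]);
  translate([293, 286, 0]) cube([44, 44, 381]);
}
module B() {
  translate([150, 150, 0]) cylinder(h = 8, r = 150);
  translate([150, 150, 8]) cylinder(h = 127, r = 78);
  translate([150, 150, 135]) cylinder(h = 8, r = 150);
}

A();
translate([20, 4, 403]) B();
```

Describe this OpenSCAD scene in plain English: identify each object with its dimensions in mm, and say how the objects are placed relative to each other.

A is a four-legged stool. The seat is 337×330 mm, 22 mm thick, top at z = 403 mm. It stands on four square legs, each 44×44 mm in cross-section, from z = 0 to the seat underside, each flush with a corner of the seat.

B is a spool: two coaxial disc flanges of radius 150 mm and thickness 8 mm, joined by a core cylinder of radius 78 mm and height 127 mm. The lower flange rests on z = 0 and the three cylinders share a vertical axis.

The spool is on top of the stool.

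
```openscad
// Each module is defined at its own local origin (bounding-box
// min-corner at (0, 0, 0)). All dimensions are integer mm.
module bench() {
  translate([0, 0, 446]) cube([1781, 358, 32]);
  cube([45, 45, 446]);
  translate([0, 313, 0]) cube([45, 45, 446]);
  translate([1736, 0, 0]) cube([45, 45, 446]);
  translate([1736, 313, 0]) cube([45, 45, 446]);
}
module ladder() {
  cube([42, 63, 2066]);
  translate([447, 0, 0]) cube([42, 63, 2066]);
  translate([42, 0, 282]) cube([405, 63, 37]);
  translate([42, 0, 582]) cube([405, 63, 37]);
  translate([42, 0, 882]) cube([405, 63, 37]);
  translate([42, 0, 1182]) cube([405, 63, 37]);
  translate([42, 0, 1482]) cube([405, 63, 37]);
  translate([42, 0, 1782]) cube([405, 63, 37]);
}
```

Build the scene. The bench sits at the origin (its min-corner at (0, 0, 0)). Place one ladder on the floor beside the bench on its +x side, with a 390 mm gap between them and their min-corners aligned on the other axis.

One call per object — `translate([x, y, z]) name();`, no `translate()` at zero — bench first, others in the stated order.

bench();
translate([2171, 0, 0]) ladder();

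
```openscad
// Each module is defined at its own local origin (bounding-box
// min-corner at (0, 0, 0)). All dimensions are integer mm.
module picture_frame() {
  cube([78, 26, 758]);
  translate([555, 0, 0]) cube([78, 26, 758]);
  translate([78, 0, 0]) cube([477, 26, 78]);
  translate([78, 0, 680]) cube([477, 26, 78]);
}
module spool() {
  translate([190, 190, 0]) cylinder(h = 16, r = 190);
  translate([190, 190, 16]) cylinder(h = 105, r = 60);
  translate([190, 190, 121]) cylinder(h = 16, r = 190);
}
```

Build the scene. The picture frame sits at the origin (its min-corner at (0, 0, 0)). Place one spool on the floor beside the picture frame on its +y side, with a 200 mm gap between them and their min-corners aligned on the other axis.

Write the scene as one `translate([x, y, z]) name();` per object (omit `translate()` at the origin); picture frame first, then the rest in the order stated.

picture_frame();
translate([0, 226, 0]) spool();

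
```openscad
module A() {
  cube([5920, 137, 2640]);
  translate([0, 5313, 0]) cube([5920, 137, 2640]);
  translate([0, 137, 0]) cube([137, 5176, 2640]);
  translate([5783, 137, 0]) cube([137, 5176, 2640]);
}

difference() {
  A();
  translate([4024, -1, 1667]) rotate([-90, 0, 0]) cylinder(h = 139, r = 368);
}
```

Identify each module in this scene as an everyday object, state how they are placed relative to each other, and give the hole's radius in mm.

The subtracted cylinder has r = 368 mm.

A is a house frame. The house frame has a circular hole through its front wall. The hole's radius is 368 mm.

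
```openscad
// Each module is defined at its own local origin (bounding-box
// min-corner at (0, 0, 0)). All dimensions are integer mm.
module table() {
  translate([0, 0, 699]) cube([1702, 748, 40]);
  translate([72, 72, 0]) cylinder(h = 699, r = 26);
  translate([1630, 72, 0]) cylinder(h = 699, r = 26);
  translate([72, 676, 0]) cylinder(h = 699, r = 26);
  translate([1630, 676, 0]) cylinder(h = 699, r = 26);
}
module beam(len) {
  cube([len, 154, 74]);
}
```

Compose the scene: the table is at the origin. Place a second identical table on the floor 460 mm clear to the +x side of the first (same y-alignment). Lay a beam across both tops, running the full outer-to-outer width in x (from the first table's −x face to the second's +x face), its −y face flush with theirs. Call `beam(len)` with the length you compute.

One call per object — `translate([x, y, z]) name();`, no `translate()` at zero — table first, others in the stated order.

table();
translate([2162, 0, 0]) table();
translate([0, 0, 739]) beam(3864);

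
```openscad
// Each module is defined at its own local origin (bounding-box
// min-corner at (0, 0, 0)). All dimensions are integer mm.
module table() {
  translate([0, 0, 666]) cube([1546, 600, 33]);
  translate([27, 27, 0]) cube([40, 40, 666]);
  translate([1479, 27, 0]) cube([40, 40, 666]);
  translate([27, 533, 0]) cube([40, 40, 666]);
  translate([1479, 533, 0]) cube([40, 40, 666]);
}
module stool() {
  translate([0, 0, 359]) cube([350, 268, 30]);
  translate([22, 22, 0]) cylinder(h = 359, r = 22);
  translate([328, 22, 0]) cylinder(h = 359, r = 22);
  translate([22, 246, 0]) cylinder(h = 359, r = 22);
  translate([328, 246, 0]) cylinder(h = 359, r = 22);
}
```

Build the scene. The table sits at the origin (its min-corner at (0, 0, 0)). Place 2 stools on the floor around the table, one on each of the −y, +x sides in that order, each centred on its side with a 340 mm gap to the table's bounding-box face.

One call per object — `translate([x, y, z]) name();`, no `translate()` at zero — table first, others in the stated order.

table();
translate([598, -608, 0]) stool();
translate([1886, 166, 0]) stool();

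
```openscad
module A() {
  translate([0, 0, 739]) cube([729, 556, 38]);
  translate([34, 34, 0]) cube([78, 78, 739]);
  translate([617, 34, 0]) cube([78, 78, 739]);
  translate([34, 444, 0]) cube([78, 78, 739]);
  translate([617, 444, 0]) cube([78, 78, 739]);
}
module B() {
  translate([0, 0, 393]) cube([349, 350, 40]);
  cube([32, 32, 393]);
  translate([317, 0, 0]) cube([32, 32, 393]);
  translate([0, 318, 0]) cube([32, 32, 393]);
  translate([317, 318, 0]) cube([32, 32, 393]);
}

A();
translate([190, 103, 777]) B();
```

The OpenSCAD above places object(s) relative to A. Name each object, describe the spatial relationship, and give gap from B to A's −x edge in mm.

The stool's min-x is at 190; the table's min-x is 0; gap = 190 mm.

A is a table. B is a stool. The stool is on top of the table, centred. The gap from the stool to the table's −x edge is 190 mm.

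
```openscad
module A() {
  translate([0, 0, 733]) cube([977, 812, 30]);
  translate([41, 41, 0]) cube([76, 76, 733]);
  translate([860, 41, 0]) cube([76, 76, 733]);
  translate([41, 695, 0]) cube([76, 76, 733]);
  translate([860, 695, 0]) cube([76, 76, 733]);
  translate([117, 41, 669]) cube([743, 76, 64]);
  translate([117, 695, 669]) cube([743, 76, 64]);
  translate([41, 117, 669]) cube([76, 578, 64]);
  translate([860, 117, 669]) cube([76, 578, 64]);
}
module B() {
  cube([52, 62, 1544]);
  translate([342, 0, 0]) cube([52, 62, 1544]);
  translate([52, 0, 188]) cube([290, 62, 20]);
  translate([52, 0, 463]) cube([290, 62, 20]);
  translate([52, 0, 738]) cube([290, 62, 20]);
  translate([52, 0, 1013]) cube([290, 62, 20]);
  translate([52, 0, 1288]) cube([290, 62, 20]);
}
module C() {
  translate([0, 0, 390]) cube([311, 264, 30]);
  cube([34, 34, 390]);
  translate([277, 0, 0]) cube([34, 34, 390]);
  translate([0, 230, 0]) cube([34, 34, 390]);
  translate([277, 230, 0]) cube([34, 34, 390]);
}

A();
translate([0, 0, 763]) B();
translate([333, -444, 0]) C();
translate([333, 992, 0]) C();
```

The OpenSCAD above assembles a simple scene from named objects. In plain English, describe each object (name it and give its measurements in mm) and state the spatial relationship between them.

A is a rectangular dining table. The top is 977×812×30 mm with its upper surface at z = 763 mm. It stands on four 76×76 mm square legs, each inset 41 mm from the nearest pair of top edges, running from the floor to the underside of the top. Four apron rails, 76 mm thick and 64 mm tall, run between adjacent legs with their top edges flush with the underside of the top and their outer faces flush with the legs' outer faces.

B is a wooden ladder with two side rails of 52×62 mm section and 1544 mm height, set 394 mm apart overall. Between them run 5 rectangular rungs (62 mm deep, 20 mm thick), front faces flush with the rails' −y face. The bottom of the first rung is 188 mm above the floor and each subsequent rung is 275 mm higher than the one below.

C is a simple wooden stool: a rectangular seat 311 mm (x) by 264 mm (y), 30 mm thick, top face at z = 420 mm, on four square legs, each 34×34 mm in cross-section. The legs rest on z = 0, each flush with a corner of the seat.

The ladder is on top of the table. Two stools sit around the table at the −y, +y sides.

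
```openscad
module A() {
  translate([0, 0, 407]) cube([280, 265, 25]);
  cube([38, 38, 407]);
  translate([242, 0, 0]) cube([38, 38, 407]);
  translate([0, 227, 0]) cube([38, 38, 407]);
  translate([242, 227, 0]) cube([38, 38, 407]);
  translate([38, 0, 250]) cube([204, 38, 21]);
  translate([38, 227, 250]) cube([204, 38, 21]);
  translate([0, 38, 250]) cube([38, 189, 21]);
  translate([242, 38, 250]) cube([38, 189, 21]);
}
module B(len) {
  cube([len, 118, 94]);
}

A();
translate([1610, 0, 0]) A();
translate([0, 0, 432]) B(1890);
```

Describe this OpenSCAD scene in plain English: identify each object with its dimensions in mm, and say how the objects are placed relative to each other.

A is a four-legged stool. The seat is a 280×265×25 mm slab whose top surface is at z = 432 mm; four square legs, each 38×38 mm in cross-section, run from the floor (z = 0) to the underside of the seat, each flush with a corner of the seat. Four stretchers, 38 mm wide and 21 mm tall, connect adjacent legs with their undersides at z = 250 mm, each running between the inner faces of the legs it joins and aligned with the legs' outer faces on the other axis.

B is a rectangular beam 1890 mm long (x), 118 mm deep (y), 94 mm thick (z).

The beam spans the tops of two stools placed 1330 mm apart, resting at z = 432 mm.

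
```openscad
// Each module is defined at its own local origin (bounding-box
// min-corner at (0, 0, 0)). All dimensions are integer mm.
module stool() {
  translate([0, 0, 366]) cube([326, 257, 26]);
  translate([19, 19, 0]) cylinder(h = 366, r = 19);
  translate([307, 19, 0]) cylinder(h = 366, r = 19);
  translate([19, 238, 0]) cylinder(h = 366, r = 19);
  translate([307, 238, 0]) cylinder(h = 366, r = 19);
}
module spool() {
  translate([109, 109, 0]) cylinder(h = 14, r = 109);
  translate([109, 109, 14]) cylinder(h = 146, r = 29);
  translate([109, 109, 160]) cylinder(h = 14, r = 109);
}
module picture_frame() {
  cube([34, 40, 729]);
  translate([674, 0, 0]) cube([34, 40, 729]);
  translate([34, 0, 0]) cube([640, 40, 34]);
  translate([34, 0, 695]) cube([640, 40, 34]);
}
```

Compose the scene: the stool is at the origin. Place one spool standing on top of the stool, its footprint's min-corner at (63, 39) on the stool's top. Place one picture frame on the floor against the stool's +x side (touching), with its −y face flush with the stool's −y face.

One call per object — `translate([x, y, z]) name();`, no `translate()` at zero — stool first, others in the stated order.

stool();
translate([63, 39, 392]) spool();
translate([326, 0, 0]) picture_frame();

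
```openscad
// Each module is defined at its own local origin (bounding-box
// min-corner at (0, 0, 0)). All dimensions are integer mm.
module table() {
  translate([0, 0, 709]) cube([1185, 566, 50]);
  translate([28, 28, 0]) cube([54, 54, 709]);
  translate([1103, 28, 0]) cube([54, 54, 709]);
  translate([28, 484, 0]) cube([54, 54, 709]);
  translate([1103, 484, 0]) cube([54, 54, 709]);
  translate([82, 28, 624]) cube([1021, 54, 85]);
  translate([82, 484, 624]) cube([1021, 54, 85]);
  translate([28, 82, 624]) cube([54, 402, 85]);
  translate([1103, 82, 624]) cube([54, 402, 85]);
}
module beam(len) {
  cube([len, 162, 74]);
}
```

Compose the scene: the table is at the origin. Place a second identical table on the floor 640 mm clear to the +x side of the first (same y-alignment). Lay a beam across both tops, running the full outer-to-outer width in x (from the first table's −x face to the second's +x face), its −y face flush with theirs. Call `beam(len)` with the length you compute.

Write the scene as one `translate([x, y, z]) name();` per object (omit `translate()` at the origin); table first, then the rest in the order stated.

table();
translate([1825, 0, 0]) table();
translate([0, 0, 759]) beam(3010);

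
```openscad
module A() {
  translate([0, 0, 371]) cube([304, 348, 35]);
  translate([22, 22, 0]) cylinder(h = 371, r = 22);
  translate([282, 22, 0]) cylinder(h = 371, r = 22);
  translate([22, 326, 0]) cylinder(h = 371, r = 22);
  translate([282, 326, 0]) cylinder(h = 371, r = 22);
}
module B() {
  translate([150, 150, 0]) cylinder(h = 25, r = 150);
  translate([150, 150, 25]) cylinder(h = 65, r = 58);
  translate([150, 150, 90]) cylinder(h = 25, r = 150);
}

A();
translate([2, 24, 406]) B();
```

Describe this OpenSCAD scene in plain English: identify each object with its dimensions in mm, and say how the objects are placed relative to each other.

A is a simple wooden stool: a rectangular seat 304 mm (x) by 348 mm (y), 35 mm thick, top face at z = 406 mm, on four round legs, each 44 mm in diameter. The legs rest on z = 0, each leg's axis is inset half a diameter from the nearest pair of seat edges (so the leg's bounding box is flush with the corner).

B is a spool: two coaxial disc flanges of radius 150 mm and thickness 25 mm, joined by a core cylinder of radius 58 mm and height 65 mm. The lower flange rests on z = 0 and the three cylinders share a vertical axis.

The spool is on top of the stool, centred.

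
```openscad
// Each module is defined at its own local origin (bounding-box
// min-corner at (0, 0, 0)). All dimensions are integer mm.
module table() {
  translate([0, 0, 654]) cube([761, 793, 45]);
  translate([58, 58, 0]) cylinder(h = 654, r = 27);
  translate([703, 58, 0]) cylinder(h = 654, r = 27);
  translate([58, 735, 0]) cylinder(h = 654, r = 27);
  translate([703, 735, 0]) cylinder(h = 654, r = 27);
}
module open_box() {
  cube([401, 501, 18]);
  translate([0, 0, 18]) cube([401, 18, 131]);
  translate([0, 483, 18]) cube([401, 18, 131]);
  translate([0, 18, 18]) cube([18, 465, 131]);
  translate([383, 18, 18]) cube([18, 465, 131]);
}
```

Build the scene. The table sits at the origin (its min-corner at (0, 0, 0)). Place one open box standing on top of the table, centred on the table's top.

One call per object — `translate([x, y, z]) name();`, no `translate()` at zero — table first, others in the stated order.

table();
translate([180, 146, 699]) open_box();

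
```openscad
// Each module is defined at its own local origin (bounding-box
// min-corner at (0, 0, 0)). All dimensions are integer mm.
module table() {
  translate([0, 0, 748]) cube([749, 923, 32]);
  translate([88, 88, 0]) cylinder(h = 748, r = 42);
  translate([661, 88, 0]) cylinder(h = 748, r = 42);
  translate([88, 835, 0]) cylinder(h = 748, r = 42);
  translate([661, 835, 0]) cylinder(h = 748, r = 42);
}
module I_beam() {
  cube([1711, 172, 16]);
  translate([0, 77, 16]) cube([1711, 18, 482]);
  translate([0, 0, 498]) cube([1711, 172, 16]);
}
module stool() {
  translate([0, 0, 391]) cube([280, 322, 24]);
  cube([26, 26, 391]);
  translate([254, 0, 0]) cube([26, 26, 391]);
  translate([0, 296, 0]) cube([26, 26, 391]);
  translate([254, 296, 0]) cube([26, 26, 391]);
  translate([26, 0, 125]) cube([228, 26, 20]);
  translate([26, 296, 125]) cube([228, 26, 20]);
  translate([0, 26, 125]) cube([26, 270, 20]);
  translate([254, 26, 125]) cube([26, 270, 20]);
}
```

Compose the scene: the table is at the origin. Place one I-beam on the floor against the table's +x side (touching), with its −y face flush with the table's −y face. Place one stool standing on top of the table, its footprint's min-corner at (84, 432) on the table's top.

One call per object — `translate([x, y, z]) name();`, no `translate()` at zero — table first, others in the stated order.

table();
translate([749, 0, 0]) I_beam();
translate([84, 432, 780]) stool();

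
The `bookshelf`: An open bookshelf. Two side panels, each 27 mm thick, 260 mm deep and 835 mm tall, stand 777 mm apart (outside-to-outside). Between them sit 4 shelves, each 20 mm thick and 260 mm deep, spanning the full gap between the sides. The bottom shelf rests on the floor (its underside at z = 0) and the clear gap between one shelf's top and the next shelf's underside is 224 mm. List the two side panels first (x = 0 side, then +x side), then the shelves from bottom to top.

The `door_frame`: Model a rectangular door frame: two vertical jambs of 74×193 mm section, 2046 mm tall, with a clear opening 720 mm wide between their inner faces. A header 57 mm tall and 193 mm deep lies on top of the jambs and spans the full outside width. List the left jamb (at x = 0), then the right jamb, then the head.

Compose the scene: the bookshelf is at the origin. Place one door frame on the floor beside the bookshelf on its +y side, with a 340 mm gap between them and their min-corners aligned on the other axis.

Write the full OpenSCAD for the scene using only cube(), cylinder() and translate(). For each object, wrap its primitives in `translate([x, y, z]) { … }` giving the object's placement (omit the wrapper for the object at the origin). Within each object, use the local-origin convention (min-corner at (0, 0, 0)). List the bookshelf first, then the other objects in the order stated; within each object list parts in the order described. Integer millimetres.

cube([27, 260, 835]);
translate([750, 0, 0]) cube([27, 260, 835]);
translate([27, 0, 0]) cube([723, 260, 20]);
translate([27, 0, 244]) cube([723, 260, 20]);
translate([27, 0, 488]) cube([723, 260, 20]);
translate([27, 0, 732]) cube([723, 260, 20]);
translate([0, 600, 0]) {
  cube([74, 193, 2046]);
  translate([794, 0, 0]) cube([74, 193, 2046]);
  translate([0, 0, 2046]) cube([868, 193, 57]);
}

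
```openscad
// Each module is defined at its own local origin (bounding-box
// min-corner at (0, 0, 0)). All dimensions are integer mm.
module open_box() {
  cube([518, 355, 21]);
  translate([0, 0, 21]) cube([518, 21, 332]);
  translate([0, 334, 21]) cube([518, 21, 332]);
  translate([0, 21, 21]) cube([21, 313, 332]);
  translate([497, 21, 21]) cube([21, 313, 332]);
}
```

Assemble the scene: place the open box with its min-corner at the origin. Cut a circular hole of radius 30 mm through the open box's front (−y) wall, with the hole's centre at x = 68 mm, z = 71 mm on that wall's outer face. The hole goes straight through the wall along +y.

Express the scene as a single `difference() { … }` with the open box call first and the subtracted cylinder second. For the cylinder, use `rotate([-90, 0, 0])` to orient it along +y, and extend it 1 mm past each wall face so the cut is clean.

difference() {
  open_box();
  translate([68, -1, 71]) rotate([-90, 0, 0]) cylinder(h = 23, r = 30);
}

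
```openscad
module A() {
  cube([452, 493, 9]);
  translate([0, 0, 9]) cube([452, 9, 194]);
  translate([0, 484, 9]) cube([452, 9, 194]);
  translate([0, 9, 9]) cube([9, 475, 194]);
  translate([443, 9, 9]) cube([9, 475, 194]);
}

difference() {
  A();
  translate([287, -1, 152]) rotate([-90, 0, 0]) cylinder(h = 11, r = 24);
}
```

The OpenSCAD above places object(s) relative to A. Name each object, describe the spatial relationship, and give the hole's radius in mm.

A is an open box. The open box has a circular hole through its front wall. The hole's radius is 24 mm.

The subtracted cylinder has r = 24 mm.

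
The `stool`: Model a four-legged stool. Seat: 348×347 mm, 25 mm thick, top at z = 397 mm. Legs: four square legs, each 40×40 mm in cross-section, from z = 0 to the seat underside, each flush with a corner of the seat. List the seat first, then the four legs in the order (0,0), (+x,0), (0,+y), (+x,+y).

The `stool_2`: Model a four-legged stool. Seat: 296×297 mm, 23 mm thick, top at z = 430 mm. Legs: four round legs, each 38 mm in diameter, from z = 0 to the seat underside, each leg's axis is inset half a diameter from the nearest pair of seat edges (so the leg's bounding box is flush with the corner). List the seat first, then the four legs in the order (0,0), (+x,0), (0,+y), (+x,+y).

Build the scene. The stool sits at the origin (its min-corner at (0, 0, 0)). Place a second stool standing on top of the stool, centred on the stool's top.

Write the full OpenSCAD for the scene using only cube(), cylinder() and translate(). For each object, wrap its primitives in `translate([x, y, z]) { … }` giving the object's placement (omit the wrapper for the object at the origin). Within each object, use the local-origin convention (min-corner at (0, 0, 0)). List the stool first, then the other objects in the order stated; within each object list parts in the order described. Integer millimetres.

translate([0, 0, 372]) cube([348, 347, 25]);
cube([40, 40, 372]);
translate([308, 0, 0]) cube([40, 40, 372]);
translate([0, 307, 0]) cube([40, 40, 372]);
translate([308, 307, 0]) cube([40, 40, 372]);
translate([26, 25, 397]) {
  translate([0, 0, 407]) cube([296, 297, 23]);
  translate([19, 19, 0]) cylinder(h = 407, r = 19);
  translate([277, 19, 0]) cylinder(h = 407, r = 19);
  translate([19, 278, 0]) cylinder(h = 407, r = 19);
  translate([277, 278, 0]) cylinder(h = 407, r = 19);
}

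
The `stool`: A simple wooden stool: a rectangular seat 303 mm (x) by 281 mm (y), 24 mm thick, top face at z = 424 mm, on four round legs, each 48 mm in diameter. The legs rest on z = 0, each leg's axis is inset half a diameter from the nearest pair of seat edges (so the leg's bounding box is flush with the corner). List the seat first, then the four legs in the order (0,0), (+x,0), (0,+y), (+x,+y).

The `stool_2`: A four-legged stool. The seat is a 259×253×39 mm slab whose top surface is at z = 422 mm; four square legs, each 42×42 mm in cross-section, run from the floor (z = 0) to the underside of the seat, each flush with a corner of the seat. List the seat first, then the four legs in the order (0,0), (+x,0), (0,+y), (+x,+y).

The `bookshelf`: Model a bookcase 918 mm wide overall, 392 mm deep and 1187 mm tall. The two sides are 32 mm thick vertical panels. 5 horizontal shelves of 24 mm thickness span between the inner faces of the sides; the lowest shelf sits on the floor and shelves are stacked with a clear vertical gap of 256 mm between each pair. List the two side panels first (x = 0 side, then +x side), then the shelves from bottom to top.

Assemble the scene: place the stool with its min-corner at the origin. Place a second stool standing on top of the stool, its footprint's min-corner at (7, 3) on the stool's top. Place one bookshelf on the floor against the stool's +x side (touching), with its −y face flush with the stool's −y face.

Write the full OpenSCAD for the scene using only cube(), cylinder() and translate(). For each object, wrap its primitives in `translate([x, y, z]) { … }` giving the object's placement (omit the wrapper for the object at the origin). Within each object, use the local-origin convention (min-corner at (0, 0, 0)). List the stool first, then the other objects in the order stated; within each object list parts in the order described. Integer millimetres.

translate([0, 0, 400]) cube([303, 281, 24]);
translate([24, 24, 0]) cylinder(h = 400, r = 24);
translate([279, 24, 0]) cylinder(h = 400, r = 24);
translate([24, 257, 0]) cylinder(h = 400, r = 24);
translate([279, 257, 0]) cylinder(h = 400, r = 24);
translate([7, 3, 424]) {
  translate([0, 0, 383]) cube([259, 253, 39]);
  cube([42, 42, 383]);
  translate([217, 0, 0]) cube([42, 42, 383]);
  translate([0, 211, 0]) cube([42, 42, 383]);
  translate([217, 211, 0]) cube([42, 42, 383]);
}
translate([303, 0, 0]) {
  cube([32, 392, 1187]);
  translate([886, 0, 0]) cube([32, 392, 1187]);
  translate([32, 0, 0]) cube([854, 392, 24]);
  translate([32, 0, 280]) cube([854, 392, 24]);
  translate([32, 0, 560]) cube([854, 392, 24]);
  translate([32, 0, 840]) cube([854, 392, 24]);
  translate([32, 0, 1120]) cube([854, 392, 24]);
}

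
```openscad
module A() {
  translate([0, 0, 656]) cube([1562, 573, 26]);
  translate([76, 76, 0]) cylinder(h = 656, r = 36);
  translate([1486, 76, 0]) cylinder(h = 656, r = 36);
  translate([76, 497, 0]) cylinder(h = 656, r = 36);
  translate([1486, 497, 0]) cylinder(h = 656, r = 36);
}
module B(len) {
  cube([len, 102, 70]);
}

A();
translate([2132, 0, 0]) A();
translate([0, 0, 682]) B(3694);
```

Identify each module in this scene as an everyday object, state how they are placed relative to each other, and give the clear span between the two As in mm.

A is a table. B is a beam. A beam spans the tops of two tables. The clear span between the two tables is 570 mm.

Second table starts at x = 2132; first ends at x = 1562; clear span = 2132 − 1562 = 570 mm.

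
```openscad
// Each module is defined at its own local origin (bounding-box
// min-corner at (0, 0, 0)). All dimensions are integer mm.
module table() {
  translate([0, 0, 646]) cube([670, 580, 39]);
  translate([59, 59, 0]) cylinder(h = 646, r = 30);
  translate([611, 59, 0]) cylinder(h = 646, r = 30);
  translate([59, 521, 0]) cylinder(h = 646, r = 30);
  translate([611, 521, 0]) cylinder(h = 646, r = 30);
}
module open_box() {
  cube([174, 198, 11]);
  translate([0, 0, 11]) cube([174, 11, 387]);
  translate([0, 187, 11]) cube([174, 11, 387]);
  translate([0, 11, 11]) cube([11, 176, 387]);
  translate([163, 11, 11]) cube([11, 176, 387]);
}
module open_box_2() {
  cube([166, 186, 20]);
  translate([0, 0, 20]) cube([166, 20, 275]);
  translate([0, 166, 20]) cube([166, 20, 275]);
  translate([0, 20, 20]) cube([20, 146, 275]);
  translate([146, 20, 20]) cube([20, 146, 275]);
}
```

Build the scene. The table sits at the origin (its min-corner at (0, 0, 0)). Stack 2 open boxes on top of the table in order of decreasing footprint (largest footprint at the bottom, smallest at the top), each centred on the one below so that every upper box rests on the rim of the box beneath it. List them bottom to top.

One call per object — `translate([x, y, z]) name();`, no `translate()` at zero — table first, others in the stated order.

table();
translate([248, 191, 685]) open_box();
translate([252, 197, 1083]) open_box_2();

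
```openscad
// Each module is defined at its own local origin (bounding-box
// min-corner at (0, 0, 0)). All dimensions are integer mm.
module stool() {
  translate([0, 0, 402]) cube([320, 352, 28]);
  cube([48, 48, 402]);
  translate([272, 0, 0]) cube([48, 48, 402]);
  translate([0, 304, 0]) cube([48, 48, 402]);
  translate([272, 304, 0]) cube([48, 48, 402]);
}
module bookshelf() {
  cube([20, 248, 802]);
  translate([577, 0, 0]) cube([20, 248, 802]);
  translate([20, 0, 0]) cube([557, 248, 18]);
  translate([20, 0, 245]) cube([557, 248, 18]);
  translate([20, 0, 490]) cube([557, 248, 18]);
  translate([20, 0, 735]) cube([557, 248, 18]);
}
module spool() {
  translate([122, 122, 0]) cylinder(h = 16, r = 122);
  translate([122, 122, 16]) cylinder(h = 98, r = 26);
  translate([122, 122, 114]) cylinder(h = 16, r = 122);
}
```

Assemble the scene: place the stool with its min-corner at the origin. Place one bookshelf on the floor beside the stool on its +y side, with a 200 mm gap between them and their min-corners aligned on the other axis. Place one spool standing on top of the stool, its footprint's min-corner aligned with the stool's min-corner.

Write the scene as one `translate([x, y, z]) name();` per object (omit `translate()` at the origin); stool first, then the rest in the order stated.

stool();
translate([0, 552, 0]) bookshelf();
translate([0, 0, 430]) spool();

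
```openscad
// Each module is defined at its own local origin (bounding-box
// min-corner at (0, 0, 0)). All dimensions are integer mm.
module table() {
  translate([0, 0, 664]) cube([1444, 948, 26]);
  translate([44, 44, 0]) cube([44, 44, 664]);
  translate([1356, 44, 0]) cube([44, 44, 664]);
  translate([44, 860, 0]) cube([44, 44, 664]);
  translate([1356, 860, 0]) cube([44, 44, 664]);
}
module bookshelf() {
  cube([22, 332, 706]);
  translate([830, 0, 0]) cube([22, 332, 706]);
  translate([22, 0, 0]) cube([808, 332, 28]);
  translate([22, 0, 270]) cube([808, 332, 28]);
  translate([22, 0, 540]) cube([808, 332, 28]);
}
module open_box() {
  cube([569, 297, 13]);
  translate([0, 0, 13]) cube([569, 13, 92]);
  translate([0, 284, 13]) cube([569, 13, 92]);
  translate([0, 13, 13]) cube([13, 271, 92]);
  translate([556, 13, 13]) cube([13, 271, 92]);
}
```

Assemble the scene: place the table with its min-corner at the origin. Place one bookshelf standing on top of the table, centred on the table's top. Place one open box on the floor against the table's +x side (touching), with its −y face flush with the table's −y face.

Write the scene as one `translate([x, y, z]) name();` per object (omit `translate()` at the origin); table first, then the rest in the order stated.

table();
translate([296, 308, 690]) bookshelf();
translate([1444, 0, 0]) open_box();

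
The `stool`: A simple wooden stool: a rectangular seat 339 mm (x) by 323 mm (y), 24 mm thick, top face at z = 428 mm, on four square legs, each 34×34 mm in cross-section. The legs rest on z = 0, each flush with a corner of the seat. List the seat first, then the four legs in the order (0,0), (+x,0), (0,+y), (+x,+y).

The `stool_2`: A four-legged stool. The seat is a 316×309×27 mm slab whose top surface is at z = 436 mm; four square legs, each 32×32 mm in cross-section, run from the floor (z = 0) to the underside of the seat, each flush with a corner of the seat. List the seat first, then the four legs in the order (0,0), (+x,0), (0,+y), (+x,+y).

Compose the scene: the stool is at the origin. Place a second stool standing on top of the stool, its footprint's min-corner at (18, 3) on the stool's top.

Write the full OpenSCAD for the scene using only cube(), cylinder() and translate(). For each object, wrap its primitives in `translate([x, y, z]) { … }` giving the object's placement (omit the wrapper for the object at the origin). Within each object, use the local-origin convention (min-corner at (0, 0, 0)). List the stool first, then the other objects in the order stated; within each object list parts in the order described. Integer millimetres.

translate([0, 0, 404]) cube([339, 323, 24]);
cube([34, 34, 404]);
translate([305, 0, 0]) cube([34, 34, 404]);
translate([0, 289, 0]) cube([34, 34, 404]);
translate([305, 289, 0]) cube([34, 34, 404]);
translate([18, 3, 428]) {
  translate([0, 0, 409]) cube([316, 309, 27]);
  cube([32, 32, 409]);
  translate([284, 0, 0]) cube([32, 32, 409]);
  translate([0, 277, 0]) cube([32, 32, 409]);
  translate([284, 277, 0]) cube([32, 32, 409]);
}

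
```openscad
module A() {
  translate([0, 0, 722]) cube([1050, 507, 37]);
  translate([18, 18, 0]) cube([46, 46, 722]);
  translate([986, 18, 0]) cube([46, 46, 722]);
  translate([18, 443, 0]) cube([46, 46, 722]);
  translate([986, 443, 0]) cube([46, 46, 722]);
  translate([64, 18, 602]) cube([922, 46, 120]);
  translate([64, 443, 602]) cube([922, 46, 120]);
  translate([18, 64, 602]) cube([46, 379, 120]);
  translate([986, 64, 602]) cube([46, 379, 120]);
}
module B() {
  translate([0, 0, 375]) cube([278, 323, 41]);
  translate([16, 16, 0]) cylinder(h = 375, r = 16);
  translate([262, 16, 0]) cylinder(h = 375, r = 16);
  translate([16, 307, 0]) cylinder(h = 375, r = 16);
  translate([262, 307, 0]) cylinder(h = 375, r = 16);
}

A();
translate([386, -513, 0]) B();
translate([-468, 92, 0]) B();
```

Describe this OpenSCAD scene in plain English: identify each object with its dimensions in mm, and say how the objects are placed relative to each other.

A is a table with a 1050×507 mm rectangular top, 37 mm thick, top surface at z = 759 mm, supported by four 46×46 mm square legs, each inset 18 mm from the nearest pair of top edges, running from the floor. Four apron rails, 46 mm thick and 120 mm tall, run between adjacent legs with their top edges flush with the underside of the top and their outer faces flush with the legs' outer faces.

B is a four-legged stool. The seat is 278×323 mm, 41 mm thick, top at z = 416 mm. It stands on four round legs, each 32 mm in diameter, from z = 0 to the seat underside, each leg's axis is inset half a diameter from the nearest pair of seat edges (so the leg's bounding box is flush with the corner).

Two stools sit around the table at the −y, −x sides.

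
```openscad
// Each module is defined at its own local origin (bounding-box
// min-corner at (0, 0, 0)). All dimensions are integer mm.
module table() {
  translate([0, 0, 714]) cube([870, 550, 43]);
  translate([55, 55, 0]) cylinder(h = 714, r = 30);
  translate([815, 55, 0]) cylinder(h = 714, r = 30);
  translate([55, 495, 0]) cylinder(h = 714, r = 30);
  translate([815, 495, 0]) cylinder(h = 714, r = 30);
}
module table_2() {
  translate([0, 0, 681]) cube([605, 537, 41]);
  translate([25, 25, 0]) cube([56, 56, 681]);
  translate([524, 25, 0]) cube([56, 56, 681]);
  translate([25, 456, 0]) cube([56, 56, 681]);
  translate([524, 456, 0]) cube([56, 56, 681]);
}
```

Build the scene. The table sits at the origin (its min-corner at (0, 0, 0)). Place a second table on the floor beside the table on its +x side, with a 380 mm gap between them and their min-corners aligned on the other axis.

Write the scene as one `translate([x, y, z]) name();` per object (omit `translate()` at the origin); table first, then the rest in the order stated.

table();
translate([1250, 0, 0]) table_2();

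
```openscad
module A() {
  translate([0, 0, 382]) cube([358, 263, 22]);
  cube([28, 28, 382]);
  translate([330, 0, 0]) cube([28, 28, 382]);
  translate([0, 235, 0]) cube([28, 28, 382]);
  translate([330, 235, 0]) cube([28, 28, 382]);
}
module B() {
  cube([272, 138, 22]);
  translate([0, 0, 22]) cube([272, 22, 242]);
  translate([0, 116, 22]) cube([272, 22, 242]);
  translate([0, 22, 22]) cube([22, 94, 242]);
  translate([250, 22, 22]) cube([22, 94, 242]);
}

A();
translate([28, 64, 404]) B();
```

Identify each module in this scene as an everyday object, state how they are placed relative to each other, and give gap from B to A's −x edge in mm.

A is a stool. B is an open box. The open box is on top of the stool. The gap from the open box to the stool's −x edge is 28 mm.

The open box's min-x is at 28; the stool's min-x is 0; gap = 28 mm.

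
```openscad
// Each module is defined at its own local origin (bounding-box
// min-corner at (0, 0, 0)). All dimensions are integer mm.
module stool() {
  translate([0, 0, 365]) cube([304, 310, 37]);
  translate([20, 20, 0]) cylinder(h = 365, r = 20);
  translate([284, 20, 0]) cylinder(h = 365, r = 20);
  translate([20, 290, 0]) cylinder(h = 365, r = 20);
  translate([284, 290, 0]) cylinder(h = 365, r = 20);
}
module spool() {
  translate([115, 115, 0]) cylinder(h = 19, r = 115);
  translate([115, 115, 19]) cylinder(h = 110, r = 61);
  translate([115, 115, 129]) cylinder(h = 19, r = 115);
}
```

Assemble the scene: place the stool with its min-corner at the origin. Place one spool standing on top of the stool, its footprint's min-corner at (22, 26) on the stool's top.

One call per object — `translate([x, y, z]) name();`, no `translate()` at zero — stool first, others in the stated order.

stool();
translate([22, 26, 402]) spool();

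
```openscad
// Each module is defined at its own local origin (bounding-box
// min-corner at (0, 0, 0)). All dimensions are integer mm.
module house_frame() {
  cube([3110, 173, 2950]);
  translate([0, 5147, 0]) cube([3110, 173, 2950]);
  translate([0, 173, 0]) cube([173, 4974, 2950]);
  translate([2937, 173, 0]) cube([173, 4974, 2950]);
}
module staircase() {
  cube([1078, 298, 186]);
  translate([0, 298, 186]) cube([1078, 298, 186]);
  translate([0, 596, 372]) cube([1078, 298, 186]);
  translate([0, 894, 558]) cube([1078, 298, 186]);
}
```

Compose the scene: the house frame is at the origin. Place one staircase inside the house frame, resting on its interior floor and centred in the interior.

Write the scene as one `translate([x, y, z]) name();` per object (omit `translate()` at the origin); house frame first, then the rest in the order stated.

house_frame();
translate([1016, 2064, 0]) staircase();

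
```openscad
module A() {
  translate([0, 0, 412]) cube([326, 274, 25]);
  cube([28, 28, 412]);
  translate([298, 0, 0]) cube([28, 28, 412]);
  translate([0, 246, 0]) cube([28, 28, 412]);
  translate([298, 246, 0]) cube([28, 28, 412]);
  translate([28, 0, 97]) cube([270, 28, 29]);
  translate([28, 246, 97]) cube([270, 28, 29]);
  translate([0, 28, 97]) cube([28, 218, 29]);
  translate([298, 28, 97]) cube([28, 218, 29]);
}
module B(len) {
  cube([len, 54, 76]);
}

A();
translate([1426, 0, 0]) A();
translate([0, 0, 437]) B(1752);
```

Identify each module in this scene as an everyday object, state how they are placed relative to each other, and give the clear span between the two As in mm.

A is a stool. B is a beam. A beam spans the tops of two stools. The clear span between the two stools is 1100 mm.

Second stool starts at x = 1426; first ends at x = 326; clear span = 1426 − 326 = 1100 mm.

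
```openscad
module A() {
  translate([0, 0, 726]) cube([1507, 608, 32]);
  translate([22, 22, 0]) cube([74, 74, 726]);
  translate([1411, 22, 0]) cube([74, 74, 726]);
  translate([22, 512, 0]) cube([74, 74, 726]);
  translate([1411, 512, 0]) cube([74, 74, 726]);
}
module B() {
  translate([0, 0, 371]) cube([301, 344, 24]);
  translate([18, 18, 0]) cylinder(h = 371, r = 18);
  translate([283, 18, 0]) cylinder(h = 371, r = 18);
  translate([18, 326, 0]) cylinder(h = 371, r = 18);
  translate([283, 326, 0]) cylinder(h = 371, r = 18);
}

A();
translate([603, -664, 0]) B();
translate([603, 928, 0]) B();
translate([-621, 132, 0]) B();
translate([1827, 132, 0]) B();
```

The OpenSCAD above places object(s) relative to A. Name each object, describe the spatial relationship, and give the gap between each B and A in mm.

A is a table. B is a stool. Four stools sit around the table at the −y, +y, −x, +x sides. The gap between each stool and the table is 320 mm.

Each stool's nearest face is 320 mm from the table's bounding box.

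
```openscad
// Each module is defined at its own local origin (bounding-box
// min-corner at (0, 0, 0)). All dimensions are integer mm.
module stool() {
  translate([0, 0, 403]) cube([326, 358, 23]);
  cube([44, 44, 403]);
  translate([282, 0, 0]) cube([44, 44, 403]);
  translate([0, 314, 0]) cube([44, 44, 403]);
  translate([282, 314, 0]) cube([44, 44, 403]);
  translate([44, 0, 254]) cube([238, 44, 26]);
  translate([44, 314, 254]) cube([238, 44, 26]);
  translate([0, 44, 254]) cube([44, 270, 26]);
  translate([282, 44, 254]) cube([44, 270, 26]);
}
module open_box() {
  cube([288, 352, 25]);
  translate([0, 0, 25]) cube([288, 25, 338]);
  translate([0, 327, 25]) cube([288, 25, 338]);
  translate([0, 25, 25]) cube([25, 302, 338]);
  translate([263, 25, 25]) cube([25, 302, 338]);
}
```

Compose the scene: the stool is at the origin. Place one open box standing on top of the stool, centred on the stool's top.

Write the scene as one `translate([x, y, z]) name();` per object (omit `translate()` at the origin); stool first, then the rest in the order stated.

stool();
translate([19, 3, 426]) open_box();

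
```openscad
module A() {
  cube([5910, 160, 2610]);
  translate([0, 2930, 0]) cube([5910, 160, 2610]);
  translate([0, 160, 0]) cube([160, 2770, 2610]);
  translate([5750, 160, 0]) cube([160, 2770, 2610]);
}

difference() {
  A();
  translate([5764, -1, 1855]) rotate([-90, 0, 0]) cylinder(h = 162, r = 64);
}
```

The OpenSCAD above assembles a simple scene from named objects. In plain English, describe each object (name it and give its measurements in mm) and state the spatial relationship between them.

A is a box-shaped house frame (walls only): outside footprint 5910×3090 mm, wall height 2610 mm, wall thickness 160 mm. The two y-facing walls run the full x-width; the two x-facing walls fit between the inner faces of the y-facing walls.

The house frame has a circular hole of radius 64 mm through its front wall, centred at (x = 5764, z = 1855).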